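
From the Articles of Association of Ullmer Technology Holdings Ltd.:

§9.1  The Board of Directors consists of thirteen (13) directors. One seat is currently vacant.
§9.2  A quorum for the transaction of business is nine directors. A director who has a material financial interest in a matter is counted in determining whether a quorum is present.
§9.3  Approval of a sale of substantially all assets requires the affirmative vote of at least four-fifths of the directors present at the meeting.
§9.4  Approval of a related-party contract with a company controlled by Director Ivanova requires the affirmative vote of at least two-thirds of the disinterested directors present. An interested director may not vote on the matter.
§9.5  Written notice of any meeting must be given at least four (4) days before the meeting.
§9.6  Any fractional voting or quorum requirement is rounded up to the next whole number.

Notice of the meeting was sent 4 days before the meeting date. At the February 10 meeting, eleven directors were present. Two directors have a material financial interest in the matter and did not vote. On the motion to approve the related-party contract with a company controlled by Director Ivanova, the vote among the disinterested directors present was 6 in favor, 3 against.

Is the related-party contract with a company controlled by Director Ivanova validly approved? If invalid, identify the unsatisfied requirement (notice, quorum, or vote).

Notice: 4 days given; 4 required (4 ≥ 4). Satisfied.
Quorum: 11 present (interested directors count toward quorum); quorum is 9. Satisfied.
Vote: the related-party contract with a company controlled by Director Ivanova requires two-thirds of the disinterested directors present (11 − 2 = 9). 2/3 of 9 = 6, so 6 affirmative votes are needed; 6 voted in favor. Satisfied.

Valid — all requirements satisfied.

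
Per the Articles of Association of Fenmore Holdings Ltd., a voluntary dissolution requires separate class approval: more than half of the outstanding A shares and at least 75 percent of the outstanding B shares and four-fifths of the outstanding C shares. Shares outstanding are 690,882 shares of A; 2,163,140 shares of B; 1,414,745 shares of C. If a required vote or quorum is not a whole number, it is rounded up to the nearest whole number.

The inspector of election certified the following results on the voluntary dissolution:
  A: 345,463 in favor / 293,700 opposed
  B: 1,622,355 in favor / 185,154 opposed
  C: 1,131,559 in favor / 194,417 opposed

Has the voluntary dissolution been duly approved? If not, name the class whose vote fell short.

Not approved — the C shares did not give the required vote.

A: a majority of 690882 is 345442; 345,442 required, 345,463 in favor — approved.
B: 3/4 of 2163140 = 1622355; 1,622,355 required, 1,622,355 in favor — approved.
C: 4/5 of 1414745 = 1131796; 1,131,796 required, 1,131,559 in favor — not approved.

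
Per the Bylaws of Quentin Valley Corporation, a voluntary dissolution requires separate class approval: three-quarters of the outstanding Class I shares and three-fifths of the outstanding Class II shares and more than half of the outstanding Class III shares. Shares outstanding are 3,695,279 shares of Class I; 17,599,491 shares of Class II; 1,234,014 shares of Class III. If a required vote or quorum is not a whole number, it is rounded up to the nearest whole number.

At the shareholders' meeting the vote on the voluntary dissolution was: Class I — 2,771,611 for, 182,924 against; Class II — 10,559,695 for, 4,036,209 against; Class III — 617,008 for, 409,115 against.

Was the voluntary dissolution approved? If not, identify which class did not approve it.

Class I: 3/4 of 3695279 = 2771459.25, rounded up to 2771460; 2,771,460 required, 2,771,611 in favor — approved.
Class II: 3/5 of 17599491 = 10559694.60, rounded up to 10559695; 10,559,695 required, 10,559,695 in favor — approved.
Class III: a majority of 1234014 is 617008; 617,008 required, 617,008 in favor — approved.

Approved — every class gave the required vote.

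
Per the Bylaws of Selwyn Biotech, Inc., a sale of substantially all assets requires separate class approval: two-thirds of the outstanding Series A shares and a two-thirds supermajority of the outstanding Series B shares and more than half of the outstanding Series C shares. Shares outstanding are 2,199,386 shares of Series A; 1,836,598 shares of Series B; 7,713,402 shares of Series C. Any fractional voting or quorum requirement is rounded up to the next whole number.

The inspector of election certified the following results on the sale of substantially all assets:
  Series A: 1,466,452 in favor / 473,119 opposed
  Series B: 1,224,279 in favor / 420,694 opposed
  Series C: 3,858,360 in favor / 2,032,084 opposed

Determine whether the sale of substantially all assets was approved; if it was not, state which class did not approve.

Series A: 2/3 of 2199386 = 1466257.33, rounded up to 1466258; 1,466,258 required, 1,466,452 in favor — approved.
Series B: 2/3 of 1836598 = 1224398.67, rounded up to 1224399; 1,224,399 required, 1,224,279 in favor — not approved.
Series C: a majority of 7713402 is 3856702; 3,856,702 required, 3,858,360 in favor — approved.

Not approved — the Series B shares did not give the required vote.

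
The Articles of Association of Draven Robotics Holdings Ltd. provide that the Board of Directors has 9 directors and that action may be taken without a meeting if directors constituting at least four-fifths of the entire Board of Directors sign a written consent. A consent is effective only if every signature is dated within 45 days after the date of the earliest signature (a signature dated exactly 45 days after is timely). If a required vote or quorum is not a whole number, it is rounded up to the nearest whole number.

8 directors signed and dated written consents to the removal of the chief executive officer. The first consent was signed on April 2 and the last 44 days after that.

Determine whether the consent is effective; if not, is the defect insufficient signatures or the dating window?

Signatures required: at least four-fifths of 9 — 4/5 of 9 = 7.20, rounded up to 8, so 8 needed; 8 signed. Sufficient.
Dating window: the latest signature is 44 days after the earliest; the limit is 45 days. Within the window.

Effective — both the signature and dating-window requirements are satisfied.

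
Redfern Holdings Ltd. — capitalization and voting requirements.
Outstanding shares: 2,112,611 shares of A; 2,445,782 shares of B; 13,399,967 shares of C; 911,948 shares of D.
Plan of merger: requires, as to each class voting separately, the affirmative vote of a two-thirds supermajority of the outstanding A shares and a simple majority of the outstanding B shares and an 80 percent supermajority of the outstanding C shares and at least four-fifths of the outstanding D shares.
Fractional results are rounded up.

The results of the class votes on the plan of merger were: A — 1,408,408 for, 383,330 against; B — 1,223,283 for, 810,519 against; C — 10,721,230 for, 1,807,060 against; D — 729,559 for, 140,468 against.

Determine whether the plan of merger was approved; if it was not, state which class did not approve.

Approved — every class gave the required vote.

A: 2/3 of 2112611 = 1408407.33, rounded up to 1408408; 1,408,408 required, 1,408,408 in favor — approved.
B: a majority of 2445782 is 1222892; 1,222,892 required, 1,223,283 in favor — approved.
C: 4/5 of 13399967 = 10719973.60, rounded up to 10719974; 10,719,974 required, 10,721,230 in favor — approved.
D: 4/5 of 911948 = 729558.40, rounded up to 729559; 729,559 required, 729,559 in favor — approved.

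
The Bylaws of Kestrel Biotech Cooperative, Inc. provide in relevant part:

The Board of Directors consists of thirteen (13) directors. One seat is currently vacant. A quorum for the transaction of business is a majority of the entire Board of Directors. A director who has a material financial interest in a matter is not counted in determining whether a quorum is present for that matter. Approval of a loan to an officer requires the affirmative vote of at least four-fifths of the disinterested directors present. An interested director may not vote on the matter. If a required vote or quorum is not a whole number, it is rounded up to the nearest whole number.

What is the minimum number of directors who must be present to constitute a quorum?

7

A majority of 13 is 7.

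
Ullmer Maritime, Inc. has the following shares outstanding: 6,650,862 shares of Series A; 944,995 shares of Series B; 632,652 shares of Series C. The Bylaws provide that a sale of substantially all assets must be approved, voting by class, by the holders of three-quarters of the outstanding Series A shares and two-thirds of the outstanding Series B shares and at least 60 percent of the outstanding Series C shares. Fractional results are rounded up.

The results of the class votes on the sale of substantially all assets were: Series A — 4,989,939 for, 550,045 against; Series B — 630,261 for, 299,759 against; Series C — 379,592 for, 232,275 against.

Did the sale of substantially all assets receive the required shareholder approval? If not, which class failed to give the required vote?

Series A: 3/4 of 6650862 = 4988146.50, rounded up to 4988147; 4,988,147 required, 4,989,939 in favor — approved.
Series B: 2/3 of 944995 = 629996.67, rounded up to 629997; 629,997 required, 630,261 in favor — approved.
Series C: 3/5 of 632652 = 379591.20, rounded up to 379592; 379,592 required, 379,592 in favor — approved.

Approved — every class gave the required vote.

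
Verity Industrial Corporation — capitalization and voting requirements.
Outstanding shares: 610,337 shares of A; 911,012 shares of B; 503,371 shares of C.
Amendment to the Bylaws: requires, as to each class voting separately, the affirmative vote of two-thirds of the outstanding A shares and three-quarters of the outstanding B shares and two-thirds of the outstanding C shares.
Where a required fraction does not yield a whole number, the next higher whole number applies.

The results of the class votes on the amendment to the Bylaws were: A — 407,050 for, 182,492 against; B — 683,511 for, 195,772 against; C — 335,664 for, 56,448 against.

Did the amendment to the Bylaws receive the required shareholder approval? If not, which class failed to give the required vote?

A: 2/3 of 610337 = 406891.33, rounded up to 406892; 406,892 required, 407,050 in favor — approved.
B: 3/4 of 911012 = 683259; 683,259 required, 683,511 in favor — approved.
C: 2/3 of 503371 = 335580.67, rounded up to 335581; 335,581 required, 335,664 in favor — approved.

Approved — every class gave the required vote.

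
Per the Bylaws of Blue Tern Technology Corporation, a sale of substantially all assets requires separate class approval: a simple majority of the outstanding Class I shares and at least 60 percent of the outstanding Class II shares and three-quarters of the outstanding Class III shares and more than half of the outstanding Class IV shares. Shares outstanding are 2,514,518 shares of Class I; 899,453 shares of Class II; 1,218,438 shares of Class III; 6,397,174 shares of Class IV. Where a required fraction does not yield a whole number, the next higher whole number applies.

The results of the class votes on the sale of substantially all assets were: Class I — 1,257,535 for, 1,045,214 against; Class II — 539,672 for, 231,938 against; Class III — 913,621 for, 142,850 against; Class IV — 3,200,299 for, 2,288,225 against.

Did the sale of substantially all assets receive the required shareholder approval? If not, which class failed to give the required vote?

Not approved — the Class III shares did not give the required vote.

Class I: a majority of 2514518 is 1257260; 1,257,260 required, 1,257,535 in favor — approved.
Class II: 3/5 of 899453 = 539671.80, rounded up to 539672; 539,672 required, 539,672 in favor — approved.
Class III: 3/4 of 1218438 = 913828.50, rounded up to 913829; 913,829 required, 913,621 in favor — not approved.
Class IV: a majority of 6397174 is 3198588; 3,198,588 required, 3,200,299 in favor — approved.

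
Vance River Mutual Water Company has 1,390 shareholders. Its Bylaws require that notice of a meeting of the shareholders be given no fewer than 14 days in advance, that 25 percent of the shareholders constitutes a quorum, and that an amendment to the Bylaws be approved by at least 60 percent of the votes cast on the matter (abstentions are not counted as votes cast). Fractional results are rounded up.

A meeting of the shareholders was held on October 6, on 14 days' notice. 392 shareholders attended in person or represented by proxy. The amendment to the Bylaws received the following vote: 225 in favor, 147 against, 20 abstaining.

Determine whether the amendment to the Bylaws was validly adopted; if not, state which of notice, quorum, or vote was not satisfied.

Valid — all requirements satisfied.

Notice: 14 days given; 14 required. Satisfied.
Quorum: 25% of 1,390 = 347.50, rounded up to 348; 392 present. Satisfied.
Vote: requires three-fifths of the votes cast (392 − 20 abstaining = 372); 3/5 of 372 = 223.20, rounded up to 224, so 224 needed; 225 in favor. Satisfied.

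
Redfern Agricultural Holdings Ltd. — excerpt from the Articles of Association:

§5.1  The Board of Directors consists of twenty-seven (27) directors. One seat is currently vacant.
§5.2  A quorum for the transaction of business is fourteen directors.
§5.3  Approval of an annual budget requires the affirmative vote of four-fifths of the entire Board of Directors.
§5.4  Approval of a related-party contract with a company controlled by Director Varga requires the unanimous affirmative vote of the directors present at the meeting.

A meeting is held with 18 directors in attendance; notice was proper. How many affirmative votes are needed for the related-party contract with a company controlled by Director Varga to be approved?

The related-party contract with a company controlled by Director Varga requires the unanimous vote of the directors present (18).
Unanimous means all 18.

18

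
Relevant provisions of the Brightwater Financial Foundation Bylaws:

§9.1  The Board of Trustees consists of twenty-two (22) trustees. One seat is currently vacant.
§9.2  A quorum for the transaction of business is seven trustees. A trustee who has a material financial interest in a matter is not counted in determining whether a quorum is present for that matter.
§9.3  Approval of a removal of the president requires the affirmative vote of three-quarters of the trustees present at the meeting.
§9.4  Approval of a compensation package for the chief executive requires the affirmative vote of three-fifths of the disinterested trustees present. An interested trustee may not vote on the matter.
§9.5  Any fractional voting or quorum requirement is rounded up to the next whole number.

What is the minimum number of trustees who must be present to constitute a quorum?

7

The quorum is fixed at 7.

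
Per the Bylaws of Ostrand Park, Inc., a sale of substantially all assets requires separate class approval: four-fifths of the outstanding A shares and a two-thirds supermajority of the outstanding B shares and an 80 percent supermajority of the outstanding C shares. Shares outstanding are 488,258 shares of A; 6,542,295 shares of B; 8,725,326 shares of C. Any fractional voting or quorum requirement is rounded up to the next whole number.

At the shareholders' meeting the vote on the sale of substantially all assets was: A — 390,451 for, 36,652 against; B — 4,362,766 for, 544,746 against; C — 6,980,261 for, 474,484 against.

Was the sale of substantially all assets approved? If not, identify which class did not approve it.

A: 4/5 of 488258 = 390606.40, rounded up to 390607; 390,607 required, 390,451 in favor — not approved.
B: 2/3 of 6542295 = 4361530; 4,361,530 required, 4,362,766 in favor — approved.
C: 4/5 of 8725326 = 6980260.80, rounded up to 6980261; 6,980,261 required, 6,980,261 in favor — approved.

Not approved — the A shares did not give the required vote.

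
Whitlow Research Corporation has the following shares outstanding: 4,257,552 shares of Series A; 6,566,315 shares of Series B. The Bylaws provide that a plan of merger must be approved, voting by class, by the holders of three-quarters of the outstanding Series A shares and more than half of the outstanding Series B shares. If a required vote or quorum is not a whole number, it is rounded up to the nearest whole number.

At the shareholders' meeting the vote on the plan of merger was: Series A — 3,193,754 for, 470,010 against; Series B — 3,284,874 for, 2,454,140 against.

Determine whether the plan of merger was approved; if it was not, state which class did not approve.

Series A: 3/4 of 4257552 = 3193164; 3,193,164 required, 3,193,754 in favor — approved.
Series B: a majority of 6566315 is 3283158; 3,283,158 required, 3,284,874 in favor — approved.

Approved — every class gave the required vote.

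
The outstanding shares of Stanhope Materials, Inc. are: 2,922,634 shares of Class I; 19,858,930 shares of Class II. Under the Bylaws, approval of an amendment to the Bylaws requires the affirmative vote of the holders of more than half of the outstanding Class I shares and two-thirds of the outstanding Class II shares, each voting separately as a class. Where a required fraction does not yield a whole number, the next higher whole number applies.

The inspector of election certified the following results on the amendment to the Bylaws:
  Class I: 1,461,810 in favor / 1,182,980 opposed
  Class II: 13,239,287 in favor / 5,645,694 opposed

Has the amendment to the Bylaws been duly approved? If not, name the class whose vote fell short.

Class I: a majority of 2922634 is 1461318; 1,461,318 required, 1,461,810 in favor — approved.
Class II: 2/3 of 19858930 = 13239286.67, rounded up to 13239287; 13,239,287 required, 13,239,287 in favor — approved.

Approved — every class gave the required vote.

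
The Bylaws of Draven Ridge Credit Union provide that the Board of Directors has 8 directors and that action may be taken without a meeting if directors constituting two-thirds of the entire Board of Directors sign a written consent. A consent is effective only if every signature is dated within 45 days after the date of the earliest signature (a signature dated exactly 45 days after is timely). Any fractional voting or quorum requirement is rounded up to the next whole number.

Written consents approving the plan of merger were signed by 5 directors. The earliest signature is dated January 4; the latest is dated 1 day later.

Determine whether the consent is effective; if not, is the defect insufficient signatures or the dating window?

Signatures required: two-thirds of 8 — 2/3 of 8 = 5.33, rounded up to 6, so 6 needed; 5 signed. Insufficient.
Dating window: the latest signature is 1 day after the earliest; the limit is 45 days. Within the window.

Not effective — insufficient signatures.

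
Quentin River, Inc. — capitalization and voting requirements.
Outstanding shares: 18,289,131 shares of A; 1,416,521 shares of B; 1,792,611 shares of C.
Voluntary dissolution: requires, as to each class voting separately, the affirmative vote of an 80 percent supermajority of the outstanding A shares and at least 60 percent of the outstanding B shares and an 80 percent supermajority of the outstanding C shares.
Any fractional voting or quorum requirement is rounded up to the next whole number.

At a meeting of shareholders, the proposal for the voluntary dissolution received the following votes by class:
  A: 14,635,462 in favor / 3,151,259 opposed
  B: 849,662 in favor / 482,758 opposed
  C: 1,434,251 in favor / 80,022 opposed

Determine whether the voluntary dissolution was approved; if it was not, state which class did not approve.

Not approved — the B shares did not give the required vote.

A: 4/5 of 18289131 = 14631304.80, rounded up to 14631305; 14,631,305 required, 14,635,462 in favor — approved.
B: 3/5 of 1416521 = 849912.60, rounded up to 849913; 849,913 required, 849,662 in favor — not approved.
C: 4/5 of 1792611 = 1434088.80, rounded up to 1434089; 1,434,089 required, 1,434,251 in favor — approved.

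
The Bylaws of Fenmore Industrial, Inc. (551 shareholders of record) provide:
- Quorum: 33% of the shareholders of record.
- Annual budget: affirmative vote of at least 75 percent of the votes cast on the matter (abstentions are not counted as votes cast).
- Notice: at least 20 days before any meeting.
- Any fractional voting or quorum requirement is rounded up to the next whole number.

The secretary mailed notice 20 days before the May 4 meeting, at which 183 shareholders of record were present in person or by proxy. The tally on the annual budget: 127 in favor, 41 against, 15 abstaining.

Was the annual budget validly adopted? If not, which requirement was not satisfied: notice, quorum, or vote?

Notice: 20 days given; 20 required. Satisfied.
Quorum: 33% of 551 = 181.83, rounded up to 182; 183 present. Satisfied.
Vote: requires three-fourths of the votes cast (183 − 15 abstaining = 168); 3/4 of 168 = 126, so 126 needed; 127 in favor. Satisfied.

Valid — all requirements satisfied.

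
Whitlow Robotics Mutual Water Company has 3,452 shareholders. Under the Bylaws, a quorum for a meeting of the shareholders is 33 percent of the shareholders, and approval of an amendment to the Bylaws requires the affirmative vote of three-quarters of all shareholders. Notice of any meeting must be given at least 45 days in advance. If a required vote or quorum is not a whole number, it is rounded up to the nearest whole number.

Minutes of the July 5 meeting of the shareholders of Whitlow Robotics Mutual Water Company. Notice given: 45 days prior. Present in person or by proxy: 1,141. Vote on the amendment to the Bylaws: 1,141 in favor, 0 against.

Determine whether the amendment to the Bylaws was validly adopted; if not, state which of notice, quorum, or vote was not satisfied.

Invalid — vote requirement not satisfied.

Notice: 45 days given; 45 required. Satisfied.
Quorum: 33% of 3,452 = 1,139.16, rounded up to 1,140; 1,141 present. Satisfied.
Vote: requires three-fourths of all shareholders (3,452); 3/4 of 3452 = 2589, so 2,589 needed; 1,141 in favor. Not satisfied.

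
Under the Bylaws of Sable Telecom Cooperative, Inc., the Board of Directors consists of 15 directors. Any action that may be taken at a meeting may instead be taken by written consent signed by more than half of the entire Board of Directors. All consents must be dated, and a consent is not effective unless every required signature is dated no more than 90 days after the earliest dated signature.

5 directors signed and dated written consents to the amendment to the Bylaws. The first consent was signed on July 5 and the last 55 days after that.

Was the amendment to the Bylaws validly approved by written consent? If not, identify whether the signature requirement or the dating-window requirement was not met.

Not effective — insufficient signatures.

Signatures required: more than half of 15 — a majority of 15 is 8, so 8 needed; 5 signed. Insufficient.
Dating window: the latest signature is 55 days after the earliest; the limit is 90 days. Within the window.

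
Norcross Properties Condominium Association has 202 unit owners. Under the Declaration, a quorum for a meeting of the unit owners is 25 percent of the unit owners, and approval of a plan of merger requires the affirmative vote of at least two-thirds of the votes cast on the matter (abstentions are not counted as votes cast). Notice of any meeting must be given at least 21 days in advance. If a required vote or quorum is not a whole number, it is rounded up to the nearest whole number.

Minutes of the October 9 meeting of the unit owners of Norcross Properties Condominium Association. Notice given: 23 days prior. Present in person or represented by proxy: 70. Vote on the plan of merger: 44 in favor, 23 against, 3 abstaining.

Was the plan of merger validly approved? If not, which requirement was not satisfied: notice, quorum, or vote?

Notice: 23 days given; 21 required. Satisfied.
Quorum: 25% of 202 = 50.50, rounded up to 51; 70 present. Satisfied.
Vote: requires two-thirds of the votes cast (70 − 3 abstaining = 67); 2/3 of 67 = 44.67, rounded up to 45, so 45 needed; 44 in favor. Not satisfied.

Invalid — vote requirement not satisfied.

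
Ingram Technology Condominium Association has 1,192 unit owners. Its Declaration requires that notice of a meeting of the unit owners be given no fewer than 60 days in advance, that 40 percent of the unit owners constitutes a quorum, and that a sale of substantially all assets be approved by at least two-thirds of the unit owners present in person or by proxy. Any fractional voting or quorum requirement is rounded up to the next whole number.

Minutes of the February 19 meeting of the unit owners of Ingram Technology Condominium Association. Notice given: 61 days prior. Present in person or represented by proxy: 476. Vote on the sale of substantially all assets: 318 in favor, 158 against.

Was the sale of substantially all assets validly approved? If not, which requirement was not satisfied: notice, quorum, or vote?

Notice: 61 days given; 60 required. Satisfied.
Quorum: 40% of 1,192 = 476.80, rounded up to 477; 476 present. Not satisfied.
Vote: requires two-thirds of those present (476); 2/3 of 476 = 317.33, rounded up to 318, so 318 needed; 318 in favor. Satisfied.

Invalid — quorum requirement not satisfied.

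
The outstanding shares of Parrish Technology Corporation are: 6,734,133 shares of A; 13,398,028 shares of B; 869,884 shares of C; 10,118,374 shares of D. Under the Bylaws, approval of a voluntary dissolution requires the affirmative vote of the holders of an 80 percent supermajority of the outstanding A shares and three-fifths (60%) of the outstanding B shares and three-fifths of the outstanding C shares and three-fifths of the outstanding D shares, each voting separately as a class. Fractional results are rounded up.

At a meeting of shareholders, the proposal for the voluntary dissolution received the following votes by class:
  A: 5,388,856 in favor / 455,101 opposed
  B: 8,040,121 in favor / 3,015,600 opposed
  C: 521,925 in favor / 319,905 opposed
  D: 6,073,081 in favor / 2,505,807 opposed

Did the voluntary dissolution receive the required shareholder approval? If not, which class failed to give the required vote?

Not approved — the C shares did not give the required vote.

A: 4/5 of 6734133 = 5387306.40, rounded up to 5387307; 5,387,307 required, 5,388,856 in favor — approved.
B: 3/5 of 13398028 = 8038816.80, rounded up to 8038817; 8,038,817 required, 8,040,121 in favor — approved.
C: 3/5 of 869884 = 521930.40, rounded up to 521931; 521,931 required, 521,925 in favor — not approved.
D: 3/5 of 10118374 = 6071024.40, rounded up to 6071025; 6,071,025 required, 6,073,081 in favor — approved.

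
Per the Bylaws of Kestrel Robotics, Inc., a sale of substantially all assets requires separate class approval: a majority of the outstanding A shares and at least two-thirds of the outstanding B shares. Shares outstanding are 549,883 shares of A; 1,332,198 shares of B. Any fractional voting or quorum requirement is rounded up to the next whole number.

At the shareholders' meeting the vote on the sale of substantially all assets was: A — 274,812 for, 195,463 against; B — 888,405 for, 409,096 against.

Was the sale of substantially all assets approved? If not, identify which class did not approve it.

A: a majority of 549883 is 274942; 274,942 required, 274,812 in favor — not approved.
B: 2/3 of 1332198 = 888132; 888,132 required, 888,405 in favor — approved.

Not approved — the A shares did not give the required vote.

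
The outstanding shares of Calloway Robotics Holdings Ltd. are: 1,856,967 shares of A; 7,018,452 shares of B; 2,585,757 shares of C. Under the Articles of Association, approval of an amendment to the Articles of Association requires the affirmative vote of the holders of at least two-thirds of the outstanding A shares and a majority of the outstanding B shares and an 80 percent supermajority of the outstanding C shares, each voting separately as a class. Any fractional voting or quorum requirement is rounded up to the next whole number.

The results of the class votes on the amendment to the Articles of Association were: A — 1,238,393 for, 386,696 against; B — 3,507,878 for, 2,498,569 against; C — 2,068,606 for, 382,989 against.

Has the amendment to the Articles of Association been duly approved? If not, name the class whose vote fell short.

Not approved — the B shares did not give the required vote.

A: 2/3 of 1856967 = 1237978; 1,237,978 required, 1,238,393 in favor — approved.
B: a majority of 7018452 is 3509227; 3,509,227 required, 3,507,878 in favor — not approved.
C: 4/5 of 2585757 = 2068605.60, rounded up to 2068606; 2,068,606 required, 2,068,606 in favor — approved.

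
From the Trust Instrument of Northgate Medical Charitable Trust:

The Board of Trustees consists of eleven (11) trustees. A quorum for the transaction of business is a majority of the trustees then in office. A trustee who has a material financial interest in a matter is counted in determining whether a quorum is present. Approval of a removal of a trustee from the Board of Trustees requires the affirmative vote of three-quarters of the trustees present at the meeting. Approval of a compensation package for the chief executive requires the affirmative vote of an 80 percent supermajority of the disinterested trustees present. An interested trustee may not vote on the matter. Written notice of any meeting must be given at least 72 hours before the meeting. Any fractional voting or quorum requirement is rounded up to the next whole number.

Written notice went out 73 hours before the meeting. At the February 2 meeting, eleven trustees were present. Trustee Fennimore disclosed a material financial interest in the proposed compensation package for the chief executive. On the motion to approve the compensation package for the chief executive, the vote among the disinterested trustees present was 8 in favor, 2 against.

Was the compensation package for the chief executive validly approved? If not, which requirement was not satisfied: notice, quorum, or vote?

Valid — all requirements satisfied.

Notice: 73 hours given; 72 required (73 ≥ 72). Satisfied.
Quorum: 11 present (interested trustees count toward quorum); quorum is 6. Satisfied.
Vote: the compensation package for the chief executive requires four-fifths of the disinterested trustees present (11 − 1 = 10). 4/5 of 10 = 8, so 8 affirmative votes are needed; 8 voted in favor. Satisfied.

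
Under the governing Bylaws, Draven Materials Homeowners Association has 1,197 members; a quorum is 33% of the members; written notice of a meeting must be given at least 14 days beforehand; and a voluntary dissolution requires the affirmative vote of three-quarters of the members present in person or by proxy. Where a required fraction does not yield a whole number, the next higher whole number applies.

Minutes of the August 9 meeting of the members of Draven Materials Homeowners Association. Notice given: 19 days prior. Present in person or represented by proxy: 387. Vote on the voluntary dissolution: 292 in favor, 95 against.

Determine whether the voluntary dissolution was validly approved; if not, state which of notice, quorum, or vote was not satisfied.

Invalid — quorum requirement not satisfied.

Notice: 19 days given; 14 required. Satisfied.
Quorum: 33% of 1,197 = 395.01, rounded up to 396; 387 present. Not satisfied.
Vote: requires three-fourths of those present (387); 3/4 of 387 = 290.25, rounded up to 291, so 291 needed; 292 in favor. Satisfied.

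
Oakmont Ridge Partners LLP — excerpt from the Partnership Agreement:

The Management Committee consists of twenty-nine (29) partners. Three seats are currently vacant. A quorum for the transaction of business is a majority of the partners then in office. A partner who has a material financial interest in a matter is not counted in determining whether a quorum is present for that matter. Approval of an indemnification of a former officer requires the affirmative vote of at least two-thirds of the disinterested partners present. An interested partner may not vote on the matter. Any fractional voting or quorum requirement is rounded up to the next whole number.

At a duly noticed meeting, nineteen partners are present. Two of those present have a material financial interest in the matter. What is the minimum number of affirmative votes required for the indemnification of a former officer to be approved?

12

The indemnification of a former officer requires two-thirds of the disinterested partners present (19 − 2 = 17).
2/3 of 17 = 11.33, rounded up to 12.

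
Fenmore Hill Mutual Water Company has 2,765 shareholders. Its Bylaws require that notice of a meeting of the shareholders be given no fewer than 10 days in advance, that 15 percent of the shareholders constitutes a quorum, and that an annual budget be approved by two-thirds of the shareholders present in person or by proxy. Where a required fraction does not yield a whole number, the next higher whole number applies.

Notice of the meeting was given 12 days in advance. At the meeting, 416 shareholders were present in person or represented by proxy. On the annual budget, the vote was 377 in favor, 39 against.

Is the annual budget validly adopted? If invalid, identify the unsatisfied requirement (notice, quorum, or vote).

Notice: 12 days given; 10 required. Satisfied.
Quorum: 15% of 2,765 = 414.75, rounded up to 415; 416 present. Satisfied.
Vote: requires two-thirds of those present (416); 2/3 of 416 = 277.33, rounded up to 278, so 278 needed; 377 in favor. Satisfied.

Valid — all requirements satisfied.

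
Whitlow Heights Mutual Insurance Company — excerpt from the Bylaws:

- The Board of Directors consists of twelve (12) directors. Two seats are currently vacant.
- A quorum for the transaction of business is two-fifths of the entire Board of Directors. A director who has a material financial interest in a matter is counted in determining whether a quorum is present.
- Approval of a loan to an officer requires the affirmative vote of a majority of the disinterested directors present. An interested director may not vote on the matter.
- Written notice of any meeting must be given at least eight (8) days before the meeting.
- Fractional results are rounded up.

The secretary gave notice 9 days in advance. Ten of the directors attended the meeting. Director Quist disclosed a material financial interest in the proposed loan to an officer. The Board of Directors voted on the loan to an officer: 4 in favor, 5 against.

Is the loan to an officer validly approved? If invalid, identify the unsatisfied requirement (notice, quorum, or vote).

Invalid — vote requirement not satisfied.

Notice: 9 days given; 8 required (9 ≥ 8). Satisfied.
Quorum: 10 present (interested directors count toward quorum); quorum is 5. Satisfied.
Vote: the loan to an officer requires a majority of the disinterested directors present (10 − 1 = 9). A majority of 9 is 5, so 5 affirmative votes are needed; 4 voted in favor. Not satisfied.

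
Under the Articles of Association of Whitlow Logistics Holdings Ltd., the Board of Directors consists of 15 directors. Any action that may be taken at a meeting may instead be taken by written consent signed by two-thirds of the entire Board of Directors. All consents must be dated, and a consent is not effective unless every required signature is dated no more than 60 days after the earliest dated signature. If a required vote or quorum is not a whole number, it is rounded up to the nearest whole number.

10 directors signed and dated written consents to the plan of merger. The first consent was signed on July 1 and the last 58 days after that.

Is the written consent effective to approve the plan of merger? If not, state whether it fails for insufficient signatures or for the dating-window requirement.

Signatures required: two-thirds of 15 — 2/3 of 15 = 10, so 10 needed; 10 signed. Sufficient.
Dating window: the latest signature is 58 days after the earliest; the limit is 60 days. Within the window.

Effective — both the signature and dating-window requirements are satisfied.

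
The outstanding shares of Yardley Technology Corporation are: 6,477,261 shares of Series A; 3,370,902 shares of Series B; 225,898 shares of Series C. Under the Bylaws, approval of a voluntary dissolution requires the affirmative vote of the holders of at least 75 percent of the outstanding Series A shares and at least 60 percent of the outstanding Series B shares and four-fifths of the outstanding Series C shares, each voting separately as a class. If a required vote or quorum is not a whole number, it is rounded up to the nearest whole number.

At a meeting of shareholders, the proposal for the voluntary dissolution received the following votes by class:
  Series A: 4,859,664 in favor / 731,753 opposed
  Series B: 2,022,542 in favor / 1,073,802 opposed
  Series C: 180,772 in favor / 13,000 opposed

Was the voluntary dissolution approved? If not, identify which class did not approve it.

Approved — every class gave the required vote.

Series A: 3/4 of 6477261 = 4857945.75, rounded up to 4857946; 4,857,946 required, 4,859,664 in favor — approved.
Series B: 3/5 of 3370902 = 2022541.20, rounded up to 2022542; 2,022,542 required, 2,022,542 in favor — approved.
Series C: 4/5 of 225898 = 180718.40, rounded up to 180719; 180,719 required, 180,772 in favor — approved.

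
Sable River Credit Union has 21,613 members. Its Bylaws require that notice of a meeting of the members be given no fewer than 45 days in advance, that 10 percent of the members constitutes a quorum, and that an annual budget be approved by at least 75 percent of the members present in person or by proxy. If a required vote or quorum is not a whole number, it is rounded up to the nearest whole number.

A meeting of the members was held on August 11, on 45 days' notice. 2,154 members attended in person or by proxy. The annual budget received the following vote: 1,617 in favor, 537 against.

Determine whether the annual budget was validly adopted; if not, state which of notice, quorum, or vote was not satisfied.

Invalid — quorum requirement not satisfied.

Notice: 45 days given; 45 required. Satisfied.
Quorum: 10% of 21,613 = 2,161.30, rounded up to 2,162; 2,154 present. Not satisfied.
Vote: requires three-fourths of those present (2,154); 3/4 of 2154 = 1615.50, rounded up to 1616, so 1,616 needed; 1,617 in favor. Satisfied.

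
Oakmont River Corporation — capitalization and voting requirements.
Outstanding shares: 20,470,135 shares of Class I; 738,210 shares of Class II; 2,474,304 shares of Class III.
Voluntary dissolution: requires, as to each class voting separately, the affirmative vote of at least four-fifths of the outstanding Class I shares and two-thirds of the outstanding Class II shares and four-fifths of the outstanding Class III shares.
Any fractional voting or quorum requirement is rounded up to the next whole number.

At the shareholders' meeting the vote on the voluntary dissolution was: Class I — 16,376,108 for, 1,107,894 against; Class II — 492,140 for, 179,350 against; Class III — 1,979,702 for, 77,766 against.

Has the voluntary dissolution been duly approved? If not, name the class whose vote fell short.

Class I: 4/5 of 20470135 = 16376108; 16,376,108 required, 16,376,108 in favor — approved.
Class II: 2/3 of 738210 = 492140; 492,140 required, 492,140 in favor — approved.
Class III: 4/5 of 2474304 = 1979443.20, rounded up to 1979444; 1,979,444 required, 1,979,702 in favor — approved.

Approved — every class gave the required vote.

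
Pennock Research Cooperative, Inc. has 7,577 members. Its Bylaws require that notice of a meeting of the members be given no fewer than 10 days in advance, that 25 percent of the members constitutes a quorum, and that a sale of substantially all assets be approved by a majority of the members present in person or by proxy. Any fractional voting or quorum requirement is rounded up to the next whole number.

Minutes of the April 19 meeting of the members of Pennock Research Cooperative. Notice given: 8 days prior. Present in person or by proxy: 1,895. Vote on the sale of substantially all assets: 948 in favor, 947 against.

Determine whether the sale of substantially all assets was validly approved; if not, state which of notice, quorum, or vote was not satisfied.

Invalid — notice requirement not satisfied.

Notice: 8 days given; 10 required. Not satisfied.
Quorum: 25% of 7,577 = 1,894.25, rounded up to 1,895; 1,895 present. Satisfied.
Vote: requires a majority of those present (1,895); a majority of 1895 is 948, so 948 needed; 948 in favor. Satisfied.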